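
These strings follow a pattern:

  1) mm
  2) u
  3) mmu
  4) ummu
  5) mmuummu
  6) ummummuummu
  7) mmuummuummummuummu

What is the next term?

ummummuummummuummuummummuummu

From term 3 onward, concatenate the second-to-last term with the last: mm·u = mmu, u·mmu = ummu, …
Continuing: ummummuummu · mmuummuummummuummu gives term 8.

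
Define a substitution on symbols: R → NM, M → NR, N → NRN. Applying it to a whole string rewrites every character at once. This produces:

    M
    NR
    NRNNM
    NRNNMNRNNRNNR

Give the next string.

Replace each of the 13 characters of NRNNMNRNNRNNR in place — NRN NM NRN NRN NR NRN NM NRN NRN NM NRN NRN NM — and concatenate.

NRNNMNRNNRNNRNRNNMNRNNRNNMNRNNRNNM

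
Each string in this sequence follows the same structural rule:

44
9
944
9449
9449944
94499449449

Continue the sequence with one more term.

944994494499449944

This is a Fibonacci-style word recurrence s(k) = s(k−1)·s(k−2): e.g. 9·44 = 944.
Continuing: 94499449449 · 9449944 gives term 7.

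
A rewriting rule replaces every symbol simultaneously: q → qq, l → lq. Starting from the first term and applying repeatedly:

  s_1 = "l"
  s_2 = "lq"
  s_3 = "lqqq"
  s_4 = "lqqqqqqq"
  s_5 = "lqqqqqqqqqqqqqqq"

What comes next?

Rewriting the 16 symbols of lqqqqqqqqqqqqqqq one by one yields lq qq qq qq qq qq qq qq qq qq qq qq qq qq qq qq; concatenated:

lqqqqqqqqqqqqqqqqqqqqqqqqqqqqqqq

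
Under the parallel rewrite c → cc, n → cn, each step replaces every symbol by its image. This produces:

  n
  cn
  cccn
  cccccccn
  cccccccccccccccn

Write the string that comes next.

cccccccccccccccccccccccccccccccn

φ(cccccccccccccccn) expands symbol-by-symbol to cc cc cc cc cc cc cc cc cc cc cc cc cc cc cc cn; joining the 16 pieces gives the next term.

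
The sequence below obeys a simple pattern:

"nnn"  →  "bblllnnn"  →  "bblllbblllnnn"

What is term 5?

Each term is the previous one with bblll prepended.
From bblllbblllnnn, 2 further steps: bblllbblllnnn → bblllbblllbblllnnn → (answer).

bblllbblllbblllbblllnnn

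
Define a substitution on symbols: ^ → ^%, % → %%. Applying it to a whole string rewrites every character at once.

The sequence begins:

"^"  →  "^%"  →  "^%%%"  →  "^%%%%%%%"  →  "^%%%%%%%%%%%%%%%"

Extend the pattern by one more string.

Rewriting the 16 symbols of ^%%%%%%%%%%%%%%% one by one yields ^% %% %% %% %% %% %% %% %% %% %% %% %% %% %% %%; concatenated:

^%%%%%%%%%%%%%%%%%%%%%%%%%%%%%%%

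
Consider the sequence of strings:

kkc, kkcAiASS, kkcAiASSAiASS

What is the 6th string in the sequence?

kkcAiASSAiASSAiASSAiASSAiASS

The strings grow by a fixed suffix AiASS each time.
From kkcAiASSAiASS, 3 further steps: kkcAiASSAiASS → kkcAiASSAiASSAiASS → kkcAiASSAiASSAiASSAiASS → (answer).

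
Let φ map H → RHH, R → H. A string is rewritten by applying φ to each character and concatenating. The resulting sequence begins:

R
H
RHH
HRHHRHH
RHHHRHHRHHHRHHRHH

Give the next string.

Replace each of the 17 characters of RHHHRHHRHHHRHHRHH in place — H RHH RHH RHH H RHH RHH H RHH RHH RHH H RHH RHH H RHH RHH — and concatenate.

HRHHRHHRHHHRHHRHHHRHHRHHRHHHRHHRHHHRHHRHH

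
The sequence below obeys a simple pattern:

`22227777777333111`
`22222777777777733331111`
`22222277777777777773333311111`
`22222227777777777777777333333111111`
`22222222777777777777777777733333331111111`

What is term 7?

The n-th term is n+2 2's then 3n+1 7's then n+1 3's then n+1 1's, where the shown terms are n = 2, 3, 4, 5, 6.
For term 7, n = 8, so the run lengths are 10, 25, 9, 9.

22222222227777777777777777777777777333333333111111111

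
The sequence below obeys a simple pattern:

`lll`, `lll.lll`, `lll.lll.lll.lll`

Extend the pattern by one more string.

Every step duplicates the string with '.' between the halves.
So the next term is two copies of lll.lll.lll.lll with '.' between the halves.

lll.lll.lll.lll.lll.lll.lll.lll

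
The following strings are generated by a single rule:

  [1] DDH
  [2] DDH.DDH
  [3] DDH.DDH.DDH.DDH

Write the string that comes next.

s(k+1) = s(k)·.·s(k) — each term doubles the last with '.' between the halves.
One more doubling of DDH.DDH.DDH.DDH gives the answer.

DDH.DDH.DDH.DDH.DDH.DDH.DDH.DDH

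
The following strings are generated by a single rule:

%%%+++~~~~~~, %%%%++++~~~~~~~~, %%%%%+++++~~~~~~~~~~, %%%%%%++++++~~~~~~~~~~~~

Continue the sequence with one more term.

%%%%%%%+++++++~~~~~~~~~~~~~~

Term n consists of n %'s, followed by n +'s, followed by 2n ~'s, where the shown terms are n = 3, 4, 5, 6.
Setting n = 7 gives 7, 7, 14 characters in each block.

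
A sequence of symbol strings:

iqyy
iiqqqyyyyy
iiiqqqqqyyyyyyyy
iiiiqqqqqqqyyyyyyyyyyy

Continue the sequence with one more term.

Reading off run lengths: i runs 1, 2, 3, 4; q runs 1, 3, 5, 7; y runs 2, 5, 8, 11 — each is linear in n (n = 1, 2, …).
At n = 5 the blocks have lengths 5, 9, 14.

iiiiiqqqqqqqqqyyyyyyyyyyyyyy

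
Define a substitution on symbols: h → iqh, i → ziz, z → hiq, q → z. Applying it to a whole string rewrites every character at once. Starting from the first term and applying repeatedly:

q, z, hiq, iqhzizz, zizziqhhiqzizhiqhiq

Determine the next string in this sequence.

Replace each of the 19 characters of zizziqhhiqzizhiqhiq in place — hiq ziz hiq hiq ziz z iqh iqh ziz z hiq ziz hiq iqh ziz z iqh ziz z — and concatenate.

hiqzizhiqhiqzizziqhiqhzizzhiqzizhiqiqhzizziqhzizz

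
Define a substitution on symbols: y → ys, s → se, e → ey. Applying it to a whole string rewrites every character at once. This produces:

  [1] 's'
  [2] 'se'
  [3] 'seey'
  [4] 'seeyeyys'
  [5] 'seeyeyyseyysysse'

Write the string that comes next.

Applying the rule to each of the 16 symbols of seeyeyyseyysysse gives the pieces se ey ey ys ey ys ys se ey ys ys se ys se se ey, which concatenate to the answer.

seeyeyyseyysysseeyysysseysseseey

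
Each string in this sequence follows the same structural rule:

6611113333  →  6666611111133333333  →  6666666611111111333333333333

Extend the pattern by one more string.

Reading off run lengths: 6 runs 2, 5, 8; 1 runs 4, 6, 8; 3 runs 4, 8, 12 — each is linear in n (n = 1, 2, …).
For the next term, n = 4, so the run lengths are 11, 10, 16.

6666666666611111111113333333333333333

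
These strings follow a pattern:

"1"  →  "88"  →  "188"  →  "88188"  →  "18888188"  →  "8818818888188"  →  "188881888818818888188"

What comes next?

8818818888188188881888818818888188

From term 3 onward, concatenate the second-to-last term with the last: 1·88 = 188, 88·188 = 88188, …
Continuing: 8818818888188 · 188881888818818888188 gives term 8.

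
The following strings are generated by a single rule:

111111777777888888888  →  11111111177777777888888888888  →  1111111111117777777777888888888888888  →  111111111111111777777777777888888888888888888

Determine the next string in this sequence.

Term n consists of 3n 1's, followed by 2n+2 7's, followed by 3n+3 8's, where the shown terms are n = 2, 3, 4, 5.
Setting n = 6 gives 18, 14, 21 characters in each block.

11111111111111111177777777777777888888888888888888888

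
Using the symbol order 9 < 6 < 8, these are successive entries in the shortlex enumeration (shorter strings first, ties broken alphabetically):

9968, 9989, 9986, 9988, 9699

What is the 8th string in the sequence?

9669

Stepping forward 3 times from 9699: 9699 → 9696 → 9698, then the target.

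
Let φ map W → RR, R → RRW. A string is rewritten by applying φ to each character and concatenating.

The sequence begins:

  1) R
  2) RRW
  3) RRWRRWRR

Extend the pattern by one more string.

Rewriting each symbol of RRWRRWRR: R→RRW, R→RRW, W→RR, R→RRW, R→RRW, W→RR, R→RRW, R→RRW, which concatenates to RRW RRW RR RRW RRW RR RRW RRW.

RRWRRWRRRRWRRWRRRRWRRW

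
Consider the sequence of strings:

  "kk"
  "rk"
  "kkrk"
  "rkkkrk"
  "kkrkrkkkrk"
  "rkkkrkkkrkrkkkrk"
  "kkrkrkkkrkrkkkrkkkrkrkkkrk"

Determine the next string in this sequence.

rkkkrkkkrkrkkkrkkkrkrkkkrkrkkkrkkkrkrkkkrk

Each term (from the third on) is the two preceding terms concatenated in order: term 3 = kk·rk = kkrk.
Continuing: rkkkrkkkrkrkkkrk · kkrkrkkkrkrkkkrkkkrkrkkkrk gives term 8.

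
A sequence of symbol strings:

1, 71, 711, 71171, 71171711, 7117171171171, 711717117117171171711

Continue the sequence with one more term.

7117171171171711717117117171171171

From term 3 onward, concatenate the last term with the second-to-last: 71·1 = 711, 711·71 = 71171, …
So term 8 is 711717117117171171711·7117171171171.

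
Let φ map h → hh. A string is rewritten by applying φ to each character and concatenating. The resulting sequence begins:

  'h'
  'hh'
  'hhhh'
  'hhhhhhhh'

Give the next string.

hhhhhhhhhhhhhhhh

Expanding hhhhhhhh: h→hh, h→hh, h→hh, h→hh, h→hh, h→hh, h→hh, h→hh. Concatenated: hh hh hh hh hh hh hh hh.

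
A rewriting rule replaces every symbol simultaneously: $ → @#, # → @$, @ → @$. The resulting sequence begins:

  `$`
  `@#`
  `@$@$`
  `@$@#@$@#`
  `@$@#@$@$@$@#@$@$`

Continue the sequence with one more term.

Replace each of the 16 characters of @$@#@$@$@$@#@$@$ in place — @$ @# @$ @$ @$ @# @$ @# @$ @# @$ @$ @$ @# @$ @# — and concatenate.

@$@#@$@$@$@#@$@#@$@#@$@$@$@#@$@#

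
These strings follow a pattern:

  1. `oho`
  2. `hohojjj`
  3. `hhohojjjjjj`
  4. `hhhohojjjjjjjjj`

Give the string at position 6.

Every step adds h to the front and jjj to the end of the previous string.
From hhhohojjjjjjjjj, 2 further steps: hhhohojjjjjjjjj → hhhhohojjjjjjjjjjjj → (answer).

hhhhhohojjjjjjjjjjjjjjj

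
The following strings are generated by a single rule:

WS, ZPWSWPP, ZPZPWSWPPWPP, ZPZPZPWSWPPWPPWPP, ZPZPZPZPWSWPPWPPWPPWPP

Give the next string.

Each term wraps the previous one in ZP on the left and WPP on the right.
Applying this once more to ZPZPZPZPWSWPPWPPWPPWPP:

ZPZPZPZPZPWSWPPWPPWPPWPPWPP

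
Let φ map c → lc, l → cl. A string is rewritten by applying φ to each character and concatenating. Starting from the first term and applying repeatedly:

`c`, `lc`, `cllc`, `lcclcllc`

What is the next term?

cllclccllcclcllc

Rewriting each symbol of lcclcllc: l→cl, c→lc, c→lc, l→cl, c→lc, l→cl, l→cl, c→lc, which concatenates to cl lc lc cl lc cl cl lc.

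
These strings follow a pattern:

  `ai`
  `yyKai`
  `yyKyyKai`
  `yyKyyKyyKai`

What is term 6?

yyKyyKyyKyyKyyKai

Each term is the previous one with yyK prepended.
From yyKyyKyyKai, 2 further steps: yyKyyKyyKai → yyKyyKyyKyyKai → (answer).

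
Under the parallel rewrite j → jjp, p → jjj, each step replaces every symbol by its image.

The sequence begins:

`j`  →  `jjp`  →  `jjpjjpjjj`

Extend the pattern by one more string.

Apply φ to jjpjjpjjj symbol by symbol: j→jjp, j→jjp, p→jjj, j→jjp, j→jjp, p→jjj, j→jjp, j→jjp, j→jjp; joined: jjp jjp jjj jjp jjp jjj jjp jjp jjp.

jjpjjpjjjjjpjjpjjjjjpjjpjjp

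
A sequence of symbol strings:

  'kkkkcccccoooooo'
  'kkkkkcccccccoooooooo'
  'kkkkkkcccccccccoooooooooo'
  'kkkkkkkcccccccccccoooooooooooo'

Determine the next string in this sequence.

kkkkkkkkcccccccccccccoooooooooooooo

Term n consists of n+1 k's, followed by 2n-1 c's, followed by 2n o's, where the shown terms are n = 3, 4, 5, 6.
For the next term, n = 7, so the run lengths are 8, 13, 14.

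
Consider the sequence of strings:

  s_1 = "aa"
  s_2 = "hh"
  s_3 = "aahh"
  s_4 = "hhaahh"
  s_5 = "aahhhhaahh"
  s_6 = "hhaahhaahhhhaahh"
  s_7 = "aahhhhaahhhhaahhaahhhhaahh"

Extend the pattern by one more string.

hhaahhaahhhhaahhaahhhhaahhhhaahhaahhhhaahh

Each term (from the third on) is the two preceding terms concatenated in order: term 3 = aa·hh = aahh.
Continuing: hhaahhaahhhhaahh · aahhhhaahhhhaahhaahhhhaahh gives term 8.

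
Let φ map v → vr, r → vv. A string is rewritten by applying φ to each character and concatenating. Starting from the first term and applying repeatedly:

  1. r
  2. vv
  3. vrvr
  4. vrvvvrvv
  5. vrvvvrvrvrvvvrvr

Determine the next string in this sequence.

Applying the rule to each of the 16 symbols of vrvvvrvrvrvvvrvr gives the pieces vr vv vr vr vr vv vr vv vr vv vr vr vr vv vr vv, which concatenate to the answer.

vrvvvrvrvrvvvrvvvrvvvrvrvrvvvrvv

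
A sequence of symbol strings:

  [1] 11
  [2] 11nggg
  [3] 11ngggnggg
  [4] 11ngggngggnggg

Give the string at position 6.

The strings grow by a fixed suffix nggg each time.
From 11ngggngggnggg, 2 further steps: 11ngggngggnggg → 11ngggngggngggnggg → (answer).

11ngggngggngggngggnggg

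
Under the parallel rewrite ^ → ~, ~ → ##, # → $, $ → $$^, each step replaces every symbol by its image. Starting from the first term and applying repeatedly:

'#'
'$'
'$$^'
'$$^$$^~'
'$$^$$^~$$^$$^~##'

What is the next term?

Rewriting the 16 symbols of $$^$$^~$$^$$^~## one by one yields $$^ $$^ ~ $$^ $$^ ~ ## $$^ $$^ ~ $$^ $$^ ~ ## $ $; concatenated:

$$^$$^~$$^$$^~##$$^$$^~$$^$$^~##$$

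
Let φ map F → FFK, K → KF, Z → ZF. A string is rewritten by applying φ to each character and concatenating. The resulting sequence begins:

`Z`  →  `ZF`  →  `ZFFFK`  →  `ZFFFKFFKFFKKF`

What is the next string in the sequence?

ZFFFKFFKFFKKFFFKFFKKFFFKFFKKFKFFFK

φ(ZFFFKFFKFFKKF) expands symbol-by-symbol to ZF FFK FFK FFK KF FFK FFK KF FFK FFK KF KF FFK; joining the 13 pieces gives the next term.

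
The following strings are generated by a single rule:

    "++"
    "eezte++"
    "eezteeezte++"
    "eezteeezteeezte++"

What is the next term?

The strings grow by a fixed prefix eezte each time.
Applying this once more to eezteeezteeezte++:

eezteeezteeezteeezte++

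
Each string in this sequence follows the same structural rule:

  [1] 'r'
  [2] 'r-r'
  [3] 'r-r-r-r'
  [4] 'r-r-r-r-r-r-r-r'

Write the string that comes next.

s(k+1) = s(k)·-·s(k) — each term doubles the last with '-' between the halves.
One more doubling of r-r-r-r-r-r-r-r gives the answer.

r-r-r-r-r-r-r-r-r-r-r-r-r-r-r-r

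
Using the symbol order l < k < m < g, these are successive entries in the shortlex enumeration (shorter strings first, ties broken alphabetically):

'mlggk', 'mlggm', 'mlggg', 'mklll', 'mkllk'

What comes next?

mkllm

Find the rightmost character of mkllk below g, bump it to the next letter, and reset everything to its right to l.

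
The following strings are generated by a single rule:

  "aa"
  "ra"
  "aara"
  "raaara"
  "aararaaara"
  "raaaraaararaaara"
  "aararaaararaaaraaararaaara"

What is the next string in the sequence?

raaaraaararaaaraaararaaararaaaraaararaaara

Each term (from the third on) is the two preceding terms concatenated in order: term 3 = aa·ra = aara.
The next term joins raaaraaararaaara and aararaaararaaaraaararaaara.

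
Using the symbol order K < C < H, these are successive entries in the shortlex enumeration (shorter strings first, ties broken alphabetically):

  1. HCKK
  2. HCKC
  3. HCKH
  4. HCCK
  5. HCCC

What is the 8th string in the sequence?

HCHC

Stepping forward 3 times from HCCC: HCCC → HCCH → HCHK, then the target.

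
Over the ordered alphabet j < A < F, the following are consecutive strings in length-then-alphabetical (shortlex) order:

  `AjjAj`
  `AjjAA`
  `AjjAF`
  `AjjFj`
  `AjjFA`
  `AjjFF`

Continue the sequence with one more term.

AjAjj

Treat AjjFF as a base-3 numeral over the given alphabet and add one, carrying through any trailing F's.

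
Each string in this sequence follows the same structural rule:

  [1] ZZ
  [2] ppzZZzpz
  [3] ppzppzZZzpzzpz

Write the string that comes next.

Each term wraps the previous one in ppz on the left and zpz on the right.
One more step from ppzppzZZzpzzpz gives the answer.

ppzppzppzZZzpzzpzzpz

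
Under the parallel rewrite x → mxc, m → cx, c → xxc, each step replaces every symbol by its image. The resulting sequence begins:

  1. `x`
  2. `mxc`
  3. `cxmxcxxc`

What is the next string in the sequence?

xxcmxccxmxcxxcmxcmxcxxc

Rewriting each symbol of cxmxcxxc: c→xxc, x→mxc, m→cx, x→mxc, c→xxc, x→mxc, x→mxc, c→xxc, which concatenates to xxc mxc cx mxc xxc mxc mxc xxc.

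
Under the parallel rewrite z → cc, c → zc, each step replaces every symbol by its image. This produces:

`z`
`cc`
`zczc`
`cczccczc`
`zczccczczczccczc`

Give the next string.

Rewriting the 16 symbols of zczccczczczccczc one by one yields cc zc cc zc zc zc cc zc cc zc cc zc zc zc cc zc; concatenated:

cczccczczczccczccczccczczczccczc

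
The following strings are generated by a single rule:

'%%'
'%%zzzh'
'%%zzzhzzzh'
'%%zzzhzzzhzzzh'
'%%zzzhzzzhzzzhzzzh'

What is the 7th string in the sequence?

%%zzzhzzzhzzzhzzzhzzzhzzzh

Every step adds zzzh to the end: s(k+1) = s(k)·zzzh.
From %%zzzhzzzhzzzhzzzh, 2 further steps: %%zzzhzzzhzzzhzzzh → %%zzzhzzzhzzzhzzzhzzzh → (answer).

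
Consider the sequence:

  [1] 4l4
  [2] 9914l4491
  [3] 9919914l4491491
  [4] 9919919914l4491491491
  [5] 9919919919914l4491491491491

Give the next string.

Every step adds 991 to the front and 491 to the end of the previous string.
One more step from 9919919919914l4491491491491 gives the answer.

9919919919919914l4491491491491491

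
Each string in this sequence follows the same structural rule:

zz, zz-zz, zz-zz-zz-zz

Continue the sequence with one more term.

s(k+1) = s(k)·-·s(k) — each term doubles the last with '-' between the halves.
So the next term is two copies of zz-zz-zz-zz with '-' between the halves.

zz-zz-zz-zz-zz-zz-zz-zz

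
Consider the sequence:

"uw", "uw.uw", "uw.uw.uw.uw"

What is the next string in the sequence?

uw.uw.uw.uw.uw.uw.uw.uw

s(k+1) = s(k)·.·s(k) — each term doubles the last with '.' between the halves.
One more doubling of uw.uw.uw.uw gives the answer.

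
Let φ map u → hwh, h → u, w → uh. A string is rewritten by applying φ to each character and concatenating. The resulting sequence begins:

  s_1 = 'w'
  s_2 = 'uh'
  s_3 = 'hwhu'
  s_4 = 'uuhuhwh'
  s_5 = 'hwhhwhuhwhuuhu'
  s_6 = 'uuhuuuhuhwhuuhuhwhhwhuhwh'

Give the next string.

hwhhwhuhwhhwhhwhuhwhuuhuhwhhwhuhwhuuhuuuhuhwhuuhu

Replace each of the 25 characters of uuhuuuhuhwhuuhuhwhhwhuhwh in place — hwh hwh u hwh hwh hwh u hwh u uh u hwh hwh u hwh u uh u u uh u hwh u uh u — and concatenate.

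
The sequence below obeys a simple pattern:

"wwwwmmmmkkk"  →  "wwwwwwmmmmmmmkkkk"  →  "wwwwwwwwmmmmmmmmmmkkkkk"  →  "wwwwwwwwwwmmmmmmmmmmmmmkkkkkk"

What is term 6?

wwwwwwwwwwwwwwmmmmmmmmmmmmmmmmmmmkkkkkkkk

Term n consists of 2n w's, followed by 3n-2 m's, followed by n+1 k's, where the shown terms are n = 2, 3, 4, 5.
At n = 7 the blocks have lengths 14, 19, 8.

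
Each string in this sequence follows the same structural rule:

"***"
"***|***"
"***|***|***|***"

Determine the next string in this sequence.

***|***|***|***|***|***|***|***

Every step duplicates the string with '|' between the halves.
So the next term is two copies of ***|***|***|*** with '|' between the halves.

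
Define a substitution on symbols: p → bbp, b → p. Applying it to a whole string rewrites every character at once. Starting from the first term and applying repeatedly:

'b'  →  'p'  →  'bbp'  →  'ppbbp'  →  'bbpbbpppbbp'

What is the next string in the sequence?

Rewriting each symbol of bbpbbpppbbp: b→p, b→p, p→bbp, b→p, b→p, p→bbp, p→bbp, p→bbp, b→p, b→p, p→bbp, which concatenates to p p bbp p p bbp bbp bbp p p bbp.

ppbbpppbbpbbpbbpppbbp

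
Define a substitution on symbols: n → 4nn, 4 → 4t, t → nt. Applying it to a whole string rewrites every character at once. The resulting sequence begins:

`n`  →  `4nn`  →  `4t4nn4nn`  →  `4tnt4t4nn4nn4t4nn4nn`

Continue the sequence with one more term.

Replace each of the 20 characters of 4tnt4t4nn4nn4t4nn4nn in place — 4t nt 4nn nt 4t nt 4t 4nn 4nn 4t 4nn 4nn 4t nt 4t 4nn 4nn 4t 4nn 4nn — and concatenate.

4tnt4nnnt4tnt4t4nn4nn4t4nn4nn4tnt4t4nn4nn4t4nn4nn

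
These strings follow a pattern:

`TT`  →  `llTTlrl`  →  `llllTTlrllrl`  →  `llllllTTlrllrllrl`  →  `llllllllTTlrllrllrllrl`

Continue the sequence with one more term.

Each term wraps the previous one in ll on the left and lrl on the right.
So the next term is ll·llllllllTTlrllrllrllrl·lrl.

llllllllllTTlrllrllrllrllrl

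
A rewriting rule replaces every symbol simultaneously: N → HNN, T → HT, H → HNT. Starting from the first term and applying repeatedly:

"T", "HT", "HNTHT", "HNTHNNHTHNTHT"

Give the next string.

HNTHNNHTHNTHNNHNNHNTHTHNTHNNHTHNTHT

φ(HNTHNNHTHNTHT) expands symbol-by-symbol to HNT HNN HT HNT HNN HNN HNT HT HNT HNN HT HNT HT; joining the 13 pieces gives the next term.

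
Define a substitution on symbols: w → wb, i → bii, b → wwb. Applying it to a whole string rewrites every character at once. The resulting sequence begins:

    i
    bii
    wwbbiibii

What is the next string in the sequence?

Apply φ to wwbbiibii symbol by symbol: w→wb, w→wb, b→wwb, b→wwb, i→bii, i→bii, b→wwb, i→bii, i→bii; joined: wb wb wwb wwb bii bii wwb bii bii.

wbwbwwbwwbbiibiiwwbbiibii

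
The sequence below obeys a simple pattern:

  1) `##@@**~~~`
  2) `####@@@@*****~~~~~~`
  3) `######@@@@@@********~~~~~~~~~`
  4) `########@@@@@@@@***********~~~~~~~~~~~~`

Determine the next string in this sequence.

##########@@@@@@@@@@**************~~~~~~~~~~~~~~~

Term n consists of 2n #'s, followed by 2n @'s, followed by 3n-1 *'s, followed by 3n ~'s (n = 1, 2, …).
For the next term, n = 5, so the run lengths are 10, 10, 14, 15.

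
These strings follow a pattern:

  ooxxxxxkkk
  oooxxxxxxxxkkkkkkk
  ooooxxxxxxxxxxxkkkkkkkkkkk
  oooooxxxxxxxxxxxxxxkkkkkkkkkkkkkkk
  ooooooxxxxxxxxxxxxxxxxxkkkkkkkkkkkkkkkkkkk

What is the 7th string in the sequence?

ooooooooxxxxxxxxxxxxxxxxxxxxxxxkkkkkkkkkkkkkkkkkkkkkkkkkkk

Term n consists of n+1 o's, followed by 3n+2 x's, followed by 4n-1 k's (n = 1, 2, …).
Setting n = 7 gives 8, 23, 27 characters in each block.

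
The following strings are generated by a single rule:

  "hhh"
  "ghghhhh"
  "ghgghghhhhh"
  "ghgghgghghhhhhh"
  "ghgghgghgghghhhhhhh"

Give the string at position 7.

ghgghgghgghgghgghghhhhhhhhh

Every step adds ghg to the front and h to the end of the previous string.
From ghgghgghgghghhhhhhh, 2 further steps: ghgghgghgghghhhhhhh → ghgghgghgghgghghhhhhhhh → (answer).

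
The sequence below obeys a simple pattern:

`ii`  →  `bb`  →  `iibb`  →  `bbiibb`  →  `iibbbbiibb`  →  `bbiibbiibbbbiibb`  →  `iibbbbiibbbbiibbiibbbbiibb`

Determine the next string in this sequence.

Each term (from the third on) is the two preceding terms concatenated in order: term 3 = ii·bb = iibb.
Continuing: bbiibbiibbbbiibb · iibbbbiibbbbiibbiibbbbiibb gives term 8.

bbiibbiibbbbiibbiibbbbiibbbbiibbiibbbbiibb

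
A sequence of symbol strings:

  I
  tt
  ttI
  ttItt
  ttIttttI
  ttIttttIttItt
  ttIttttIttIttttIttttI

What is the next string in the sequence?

ttIttttIttIttttIttttIttIttttIttItt

From term 3 onward, concatenate the last term with the second-to-last: tt·I = ttI, ttI·tt = ttItt, …
So term 8 is ttIttttIttIttttIttttI·ttIttttIttItt.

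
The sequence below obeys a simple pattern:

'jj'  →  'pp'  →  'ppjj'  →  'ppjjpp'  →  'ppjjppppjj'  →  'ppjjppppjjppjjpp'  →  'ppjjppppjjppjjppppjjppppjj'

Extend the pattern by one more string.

ppjjppppjjppjjppppjjppppjjppjjppppjjppjjpp

From term 3 onward, concatenate the last term with the second-to-last: pp·jj = ppjj, ppjj·pp = ppjjpp, …
Continuing: ppjjppppjjppjjppppjjppppjj · ppjjppppjjppjjpp gives term 8.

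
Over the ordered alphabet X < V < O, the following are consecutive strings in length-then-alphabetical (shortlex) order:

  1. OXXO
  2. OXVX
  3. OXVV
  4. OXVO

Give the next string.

Find the rightmost character of OXVO below O, bump it to the next letter, and reset everything to its right to X.

OXOX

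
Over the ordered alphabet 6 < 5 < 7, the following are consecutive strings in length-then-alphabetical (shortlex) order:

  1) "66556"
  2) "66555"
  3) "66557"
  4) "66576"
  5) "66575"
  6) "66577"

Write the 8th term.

Continuing the enumeration 2 steps past 66577: 66577 → 66766 → (answer).

66765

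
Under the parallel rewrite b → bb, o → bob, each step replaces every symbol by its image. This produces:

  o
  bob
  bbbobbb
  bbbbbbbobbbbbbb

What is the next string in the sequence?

Applying the rule to each of the 15 symbols of bbbbbbbobbbbbbb gives the pieces bb bb bb bb bb bb bb bob bb bb bb bb bb bb bb, which concatenate to the answer.

bbbbbbbbbbbbbbbobbbbbbbbbbbbbbb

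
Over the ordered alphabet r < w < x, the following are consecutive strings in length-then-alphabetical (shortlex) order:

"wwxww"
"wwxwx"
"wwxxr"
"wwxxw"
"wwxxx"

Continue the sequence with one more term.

Treat wwxxx as a base-3 numeral over the given alphabet and add one, carrying through any trailing x's.

wxrrr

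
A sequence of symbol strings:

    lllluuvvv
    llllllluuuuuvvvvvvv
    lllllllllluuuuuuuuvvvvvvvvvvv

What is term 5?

lllllllllllllllluuuuuuuuuuuuuuvvvvvvvvvvvvvvvvvvv

Each string has the form l^{3n+1} u^{3n-1} v^{4n-1} (n = 1, 2, …).
At n = 5 the blocks have lengths 16, 14, 19.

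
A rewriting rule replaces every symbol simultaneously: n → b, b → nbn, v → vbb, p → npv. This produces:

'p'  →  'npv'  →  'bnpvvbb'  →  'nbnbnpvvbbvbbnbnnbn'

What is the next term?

Rewriting the 19 symbols of nbnbnpvvbbvbbnbnnbn one by one yields b nbn b nbn b npv vbb vbb nbn nbn vbb nbn nbn b nbn b b nbn b; concatenated:

bnbnbnbnbnpvvbbvbbnbnnbnvbbnbnnbnbnbnbbnbnb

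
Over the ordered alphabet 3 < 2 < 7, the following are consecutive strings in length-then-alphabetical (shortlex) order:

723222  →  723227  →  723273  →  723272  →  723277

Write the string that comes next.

723733

The successor of 723277 increments the rightmost position that isn't already 7 and resets every position after it to 3.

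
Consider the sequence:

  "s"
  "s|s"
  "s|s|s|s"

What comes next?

Every step duplicates the string with '|' between the halves.
Doubling s|s|s|s with '|' between the halves:

s|s|s|s|s|s|s|s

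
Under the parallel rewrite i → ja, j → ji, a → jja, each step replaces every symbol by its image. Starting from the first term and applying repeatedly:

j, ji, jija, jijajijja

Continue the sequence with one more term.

Rewriting each symbol of jijajijja: j→ji, i→ja, j→ji, a→jja, j→ji, i→ja, j→ji, j→ji, a→jja, which concatenates to ji ja ji jja ji ja ji ji jja.

jijajijjajijajijijja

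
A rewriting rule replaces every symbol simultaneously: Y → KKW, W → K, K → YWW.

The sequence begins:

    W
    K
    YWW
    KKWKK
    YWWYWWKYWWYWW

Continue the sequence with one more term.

φ(YWWYWWKYWWYWW) expands symbol-by-symbol to KKW K K KKW K K YWW KKW K K KKW K K; joining the 13 pieces gives the next term.

KKWKKKKWKKYWWKKWKKKKWKK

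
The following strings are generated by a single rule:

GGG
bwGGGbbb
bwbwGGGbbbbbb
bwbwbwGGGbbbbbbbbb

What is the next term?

bwbwbwbwGGGbbbbbbbbbbbb

Each term wraps the previous one in bw on the left and bbb on the right.
One more step from bwbwbwGGGbbbbbbbbb gives the answer.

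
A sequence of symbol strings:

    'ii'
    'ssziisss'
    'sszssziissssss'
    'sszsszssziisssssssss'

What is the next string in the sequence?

sszsszsszssziissssssssssss

Every step adds ssz to the front and sss to the end of the previous string.
One more step from sszsszssziisssssssss gives the answer.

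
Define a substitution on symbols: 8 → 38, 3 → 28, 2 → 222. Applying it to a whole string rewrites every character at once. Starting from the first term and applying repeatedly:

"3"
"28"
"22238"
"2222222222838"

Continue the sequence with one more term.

222222222222222222222222222222382838

φ(2222222222838) expands symbol-by-symbol to 222 222 222 222 222 222 222 222 222 222 38 28 38; joining the 13 pieces gives the next term.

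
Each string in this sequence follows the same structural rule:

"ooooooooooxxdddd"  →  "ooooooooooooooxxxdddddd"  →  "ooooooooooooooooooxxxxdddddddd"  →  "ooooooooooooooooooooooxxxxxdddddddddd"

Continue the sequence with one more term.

Term n consists of 4n+2 o's, followed by n x's, followed by 2n d's, where the shown terms are n = 2, 3, 4, 5.
At n = 6 the blocks have lengths 26, 6, 12.

ooooooooooooooooooooooooooxxxxxxdddddddddddd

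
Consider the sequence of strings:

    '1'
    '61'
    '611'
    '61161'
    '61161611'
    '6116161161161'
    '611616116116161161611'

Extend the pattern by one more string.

6116161161161611616116116161161161

From term 3 onward, concatenate the last term with the second-to-last: 61·1 = 611, 611·61 = 61161, …
The next term joins 611616116116161161611 and 6116161161161.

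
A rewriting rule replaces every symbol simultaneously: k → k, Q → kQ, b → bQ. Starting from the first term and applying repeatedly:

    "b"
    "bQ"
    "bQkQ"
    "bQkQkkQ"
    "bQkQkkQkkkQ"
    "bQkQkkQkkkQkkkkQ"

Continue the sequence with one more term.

bQkQkkQkkkQkkkkQkkkkkQ

Replace each of the 16 characters of bQkQkkQkkkQkkkkQ in place — bQ kQ k kQ k k kQ k k k kQ k k k k kQ — and concatenate.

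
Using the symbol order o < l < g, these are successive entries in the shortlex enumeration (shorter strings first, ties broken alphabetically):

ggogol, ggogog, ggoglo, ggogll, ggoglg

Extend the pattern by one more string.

Find the rightmost character of ggoglg below g, bump it to the next letter, and reset everything to its right to o.

ggoggo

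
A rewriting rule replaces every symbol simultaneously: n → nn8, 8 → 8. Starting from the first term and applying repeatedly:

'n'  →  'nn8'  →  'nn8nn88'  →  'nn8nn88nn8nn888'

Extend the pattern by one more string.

Rewriting the 15 symbols of nn8nn88nn8nn888 one by one yields nn8 nn8 8 nn8 nn8 8 8 nn8 nn8 8 nn8 nn8 8 8 8; concatenated:

nn8nn88nn8nn888nn8nn88nn8nn8888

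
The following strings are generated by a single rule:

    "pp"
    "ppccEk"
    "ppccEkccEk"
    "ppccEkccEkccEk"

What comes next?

Every step adds ccEk to the end: s(k+1) = s(k)·ccEk.
Applying this once more to ppccEkccEkccEk:

ppccEkccEkccEkccEk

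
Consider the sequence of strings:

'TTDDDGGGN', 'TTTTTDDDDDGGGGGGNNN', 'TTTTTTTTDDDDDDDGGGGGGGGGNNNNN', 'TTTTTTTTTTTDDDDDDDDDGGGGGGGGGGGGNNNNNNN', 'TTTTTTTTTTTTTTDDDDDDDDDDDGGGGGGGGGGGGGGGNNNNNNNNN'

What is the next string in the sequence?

TTTTTTTTTTTTTTTTTDDDDDDDDDDDDDGGGGGGGGGGGGGGGGGGNNNNNNNNNNN

Reading off run lengths: T runs 2, 5, 8, 11, 14; D runs 3, 5, 7, 9, 11; G runs 3, 6, 9, 12, 15; N runs 1, 3, 5, 7, 9 — each is linear in n (n = 1, 2, …).
Setting n = 6 gives 17, 13, 18, 11 characters in each block.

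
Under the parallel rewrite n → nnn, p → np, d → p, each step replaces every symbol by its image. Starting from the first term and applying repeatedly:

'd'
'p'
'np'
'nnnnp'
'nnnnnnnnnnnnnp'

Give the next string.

nnnnnnnnnnnnnnnnnnnnnnnnnnnnnnnnnnnnnnnnp

Applying the rule to each of the 14 symbols of nnnnnnnnnnnnnp gives the pieces nnn nnn nnn nnn nnn nnn nnn nnn nnn nnn nnn nnn nnn np, which concatenate to the answer.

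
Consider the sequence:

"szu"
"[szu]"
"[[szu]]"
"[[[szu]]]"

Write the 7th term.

[[[[[[szu]]]]]]

Every step adds [ to the front and ] to the end of the previous string.
From [[[szu]]], 3 further steps: [[[szu]]] → [[[[szu]]]] → [[[[[szu]]]]] → (answer).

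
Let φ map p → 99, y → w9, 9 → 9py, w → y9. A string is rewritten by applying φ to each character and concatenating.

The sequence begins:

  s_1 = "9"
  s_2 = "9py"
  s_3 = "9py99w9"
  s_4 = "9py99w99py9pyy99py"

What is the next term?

Rewriting the 18 symbols of 9py99w99py9pyy99py one by one yields 9py 99 w9 9py 9py y9 9py 9py 99 w9 9py 99 w9 w9 9py 9py 99 w9; concatenated:

9py99w99py9pyy99py9py99w99py99w9w99py9py99w9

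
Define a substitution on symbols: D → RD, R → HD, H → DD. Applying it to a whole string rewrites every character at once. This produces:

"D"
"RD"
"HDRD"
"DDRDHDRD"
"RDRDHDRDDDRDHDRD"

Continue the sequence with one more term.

HDRDHDRDDDRDHDRDRDRDHDRDDDRDHDRD

Replace each of the 16 characters of RDRDHDRDDDRDHDRD in place — HD RD HD RD DD RD HD RD RD RD HD RD DD RD HD RD — and concatenate.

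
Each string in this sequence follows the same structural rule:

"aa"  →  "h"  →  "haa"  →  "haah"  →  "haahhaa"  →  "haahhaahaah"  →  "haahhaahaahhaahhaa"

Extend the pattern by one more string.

From term 3 onward, concatenate the last term with the second-to-last: h·aa = haa, haa·h = haah, …
Continuing: haahhaahaahhaahhaa · haahhaahaah gives term 8.

haahhaahaahhaahhaahaahhaahaah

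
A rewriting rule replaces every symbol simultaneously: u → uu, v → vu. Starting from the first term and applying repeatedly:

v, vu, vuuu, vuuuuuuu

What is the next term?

vuuuuuuuuuuuuuuu

Expanding vuuuuuuu: v→vu, u→uu, u→uu, u→uu, u→uu, u→uu, u→uu, u→uu. Concatenated: vu uu uu uu uu uu uu uu.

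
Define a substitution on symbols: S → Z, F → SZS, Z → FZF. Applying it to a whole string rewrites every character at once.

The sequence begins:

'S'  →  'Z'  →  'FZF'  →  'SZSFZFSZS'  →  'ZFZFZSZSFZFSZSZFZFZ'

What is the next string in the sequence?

Applying the rule to each of the 19 symbols of ZFZFZSZSFZFSZSZFZFZ gives the pieces FZF SZS FZF SZS FZF Z FZF Z SZS FZF SZS Z FZF Z FZF SZS FZF SZS FZF, which concatenate to the answer.

FZFSZSFZFSZSFZFZFZFZSZSFZFSZSZFZFZFZFSZSFZFSZSFZF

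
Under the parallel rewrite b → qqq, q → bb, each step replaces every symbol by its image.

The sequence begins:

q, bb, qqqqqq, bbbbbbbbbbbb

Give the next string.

Rewriting each symbol of bbbbbbbbbbbb: b→qqq, b→qqq, b→qqq, b→qqq, b→qqq, b→qqq, b→qqq, b→qqq, b→qqq, b→qqq, b→qqq, b→qqq, which concatenates to qqq qqq qqq qqq qqq qqq qqq qqq qqq qqq qqq qqq.

qqqqqqqqqqqqqqqqqqqqqqqqqqqqqqqqqqqq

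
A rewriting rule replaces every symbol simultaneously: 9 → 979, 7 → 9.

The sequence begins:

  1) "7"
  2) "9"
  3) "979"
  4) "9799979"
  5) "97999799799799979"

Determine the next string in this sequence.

97999799799799979979997997999799799799979

φ(97999799799799979) expands symbol-by-symbol to 979 9 979 979 979 9 979 979 9 979 979 9 979 979 979 9 979; joining the 17 pieces gives the next term.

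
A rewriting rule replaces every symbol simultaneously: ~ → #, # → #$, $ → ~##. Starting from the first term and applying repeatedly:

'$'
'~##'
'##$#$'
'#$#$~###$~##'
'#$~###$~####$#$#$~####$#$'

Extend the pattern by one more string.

Rewriting the 25 symbols of #$~###$~####$#$#$~####$#$ one by one yields #$ ~## # #$ #$ #$ ~## # #$ #$ #$ #$ ~## #$ ~## #$ ~## # #$ #$ #$ #$ ~## #$ ~##; concatenated:

#$~####$#$#$~####$#$#$#$~###$~###$~####$#$#$#$~###$~##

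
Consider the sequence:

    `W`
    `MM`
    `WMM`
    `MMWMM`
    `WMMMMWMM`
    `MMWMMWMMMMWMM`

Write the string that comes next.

Each term (from the third on) is the two preceding terms concatenated in order: term 3 = W·MM = WMM.
So term 7 is WMMMMWMM·MMWMMWMMMMWMM.

WMMMMWMMMMWMMWMMMMWMM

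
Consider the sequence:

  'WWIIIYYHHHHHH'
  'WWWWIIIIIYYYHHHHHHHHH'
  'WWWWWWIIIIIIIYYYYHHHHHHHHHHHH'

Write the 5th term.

WWWWWWWWWWIIIIIIIIIIIYYYYYYHHHHHHHHHHHHHHHHHH

Each string has the form W^{2n-2} I^{2n-1} Y^{n} H^{3n}, where the shown terms are n = 2, 3, 4.
Setting n = 6 gives 10, 11, 6, 18 characters in each block.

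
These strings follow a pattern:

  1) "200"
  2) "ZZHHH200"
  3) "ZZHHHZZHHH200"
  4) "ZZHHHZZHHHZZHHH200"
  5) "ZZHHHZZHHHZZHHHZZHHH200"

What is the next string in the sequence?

ZZHHHZZHHHZZHHHZZHHHZZHHH200

The strings grow by a fixed prefix ZZHHH each time.
One more step from ZZHHHZZHHHZZHHHZZHHH200 gives the answer.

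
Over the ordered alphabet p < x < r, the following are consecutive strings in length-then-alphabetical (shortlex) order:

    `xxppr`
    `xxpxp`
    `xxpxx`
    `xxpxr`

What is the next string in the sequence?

Treat xxpxr as a base-3 numeral over the given alphabet and add one, carrying through any trailing r's.

xxprp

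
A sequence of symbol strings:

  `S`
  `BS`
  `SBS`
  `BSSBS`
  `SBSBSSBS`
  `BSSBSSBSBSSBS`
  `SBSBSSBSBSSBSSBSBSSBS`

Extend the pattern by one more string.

BSSBSSBSBSSBSSBSBSSBSBSSBSSBSBSSBS

This is a Fibonacci-style word recurrence s(k) = s(k−2)·s(k−1): e.g. S·BS = SBS.
Continuing: BSSBSSBSBSSBS · SBSBSSBSBSSBSSBSBSSBS gives term 8.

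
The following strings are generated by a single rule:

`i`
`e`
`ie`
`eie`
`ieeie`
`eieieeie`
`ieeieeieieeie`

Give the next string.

eieieeieieeieeieieeie

From term 3 onward, concatenate the second-to-last term with the last: i·e = ie, e·ie = eie, …
Continuing: eieieeie · ieeieeieieeie gives term 8.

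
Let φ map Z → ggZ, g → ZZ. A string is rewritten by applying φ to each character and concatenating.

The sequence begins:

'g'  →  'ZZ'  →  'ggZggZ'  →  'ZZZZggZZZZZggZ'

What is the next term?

ggZggZggZggZZZZZggZggZggZggZggZZZZZggZ

Applying the rule to each of the 14 symbols of ZZZZggZZZZZggZ gives the pieces ggZ ggZ ggZ ggZ ZZ ZZ ggZ ggZ ggZ ggZ ggZ ZZ ZZ ggZ, which concatenate to the answer.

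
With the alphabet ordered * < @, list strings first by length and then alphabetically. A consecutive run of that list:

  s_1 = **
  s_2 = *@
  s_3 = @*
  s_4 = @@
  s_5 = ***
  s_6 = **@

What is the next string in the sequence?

The successor of **@ increments the rightmost position that isn't already @ and resets every position after it to *.

*@*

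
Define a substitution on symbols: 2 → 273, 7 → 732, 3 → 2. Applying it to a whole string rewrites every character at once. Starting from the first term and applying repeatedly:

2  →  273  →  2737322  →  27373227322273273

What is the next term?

Rewriting the 17 symbols of 27373227322273273 one by one yields 273 732 2 732 2 273 273 732 2 273 273 273 732 2 273 732 2; concatenated:

27373227322273273732227327327373222737322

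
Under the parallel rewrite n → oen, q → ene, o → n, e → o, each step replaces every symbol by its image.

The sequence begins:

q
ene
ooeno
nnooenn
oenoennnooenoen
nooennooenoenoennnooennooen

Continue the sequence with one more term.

Replace each of the 27 characters of nooennooenoenoennnooennooen in place — oen n n o oen oen n n o oen n o oen n o oen oen oen n n o oen oen n n o oen — and concatenate.

oennnooenoennnooennooennooenoenoennnooenoennnooen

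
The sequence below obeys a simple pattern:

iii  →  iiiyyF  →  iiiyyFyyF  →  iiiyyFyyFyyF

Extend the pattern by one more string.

Every step adds yyF to the end: s(k+1) = s(k)·yyF.
One more step from iiiyyFyyFyyF gives the answer.

iiiyyFyyFyyFyyF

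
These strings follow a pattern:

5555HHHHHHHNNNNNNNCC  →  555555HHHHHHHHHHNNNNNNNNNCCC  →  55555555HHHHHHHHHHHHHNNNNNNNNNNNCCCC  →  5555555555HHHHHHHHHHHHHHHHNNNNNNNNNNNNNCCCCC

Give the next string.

555555555555HHHHHHHHHHHHHHHHHHHNNNNNNNNNNNNNNNCCCCCC

Reading off run lengths: 5 runs 4, 6, 8, 10; H runs 7, 10, 13, 16; N runs 7, 9, 11, 13; C runs 2, 3, 4, 5 — each is linear in n, where the shown terms are n = 2, 3, 4, 5.
For the next term, n = 6, so the run lengths are 12, 19, 15, 6.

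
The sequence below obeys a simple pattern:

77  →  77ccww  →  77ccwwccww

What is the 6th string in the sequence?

The strings grow by a fixed suffix ccww each time.
From 77ccwwccww, 3 further steps: 77ccwwccww → 77ccwwccwwccww → 77ccwwccwwccwwccww → (answer).

77ccwwccwwccwwccwwccww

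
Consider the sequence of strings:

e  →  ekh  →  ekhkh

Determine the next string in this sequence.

ekhkhkh

Each term is the previous one with kh appended.
One more step from ekhkh gives the answer.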